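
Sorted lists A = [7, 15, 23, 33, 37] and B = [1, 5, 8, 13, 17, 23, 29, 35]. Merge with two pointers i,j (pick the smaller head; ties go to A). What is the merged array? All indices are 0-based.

[i=0,j=0] A[i]=7>B[j]=1 take 1 → j++
[i=0,j=1] A[i]=7>B[j]=5 take 5 → j++
[i=0,j=2] A[i]=7<=B[j]=8 take 7 → i++
[i=1,j=2] A[i]=15>B[j]=8 take 8 → j++
[i=1,j=3] A[i]=15>B[j]=13 take 13 → j++
[i=1,j=4] A[i]=15<=B[j]=17 take 15 → i++
[i=2,j=4] A[i]=23>B[j]=17 take 17 → j++
[i=2,j=5] A[i]=23<=B[j]=23 take 23 → i++
[i=3,j=5] A[i]=33>B[j]=23 take 23 → j++
[i=3,j=6] A[i]=33>B[j]=29 take 29 → j++
[i=3,j=7] A[i]=33<=B[j]=35 take 33 → i++
[i=4,j=7] A[i]=37>B[j]=35 take 35 → j++
[i=4,j=8] B done, take A[i]=37 → i++

[1, 5, 7, 8, 13, 15, 17, 23, 23, 29, 33, 35, 37]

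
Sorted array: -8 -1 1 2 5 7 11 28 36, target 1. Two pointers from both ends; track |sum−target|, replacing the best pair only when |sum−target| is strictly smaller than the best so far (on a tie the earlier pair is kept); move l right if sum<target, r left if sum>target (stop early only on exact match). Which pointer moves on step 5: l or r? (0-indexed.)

l=0 r=8: -8+36=28 d=27 *, r--
l=0 r=7: -8+28=20 d=19 *, r--
l=0 r=6: -8+11=3 d=2 *, r--
l=0 r=5: -8+7=-1 d=2, l++
l=1 r=5: -1+7=6 d=5, r--

r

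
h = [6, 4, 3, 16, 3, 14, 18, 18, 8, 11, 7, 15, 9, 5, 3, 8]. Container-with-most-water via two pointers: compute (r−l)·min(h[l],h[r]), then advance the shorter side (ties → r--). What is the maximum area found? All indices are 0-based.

l=0 r=15: min(6,8)*15=90 best=90 *, l++
l=1 r=15: min(4,8)*14=56 best=90, l++
l=2 r=15: min(3,8)*13=39 best=90, l++
l=3 r=15: min(16,8)*12=96 best=96 *, r--
l=3 r=14: min(16,3)*11=33 best=96, r--
l=3 r=13: min(16,5)*10=50 best=96, r--
l=3 r=12: min(16,9)*9=81 best=96, r--
l=3 r=11: min(16,15)*8=120 best=120 *, r--
l=3 r=10: min(16,7)*7=49 best=120, r--
l=3 r=9: min(16,11)*6=66 best=120, r--
l=3 r=8: min(16,8)*5=40 best=120, r--
l=3 r=7: min(16,18)*4=64 best=120, l++
l=4 r=7: min(3,18)*3=9 best=120, l++
l=5 r=7: min(14,18)*2=28 best=120, l++
l=6 r=7: min(18,18)*1=18 best=120, r--

max area = 120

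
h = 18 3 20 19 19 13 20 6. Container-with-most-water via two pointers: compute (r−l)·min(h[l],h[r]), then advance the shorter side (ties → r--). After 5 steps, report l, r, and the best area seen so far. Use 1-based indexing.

[1,8] min(18,6)*7=42 best=42 * → r--
[1,7] min(18,20)*6=108 best=108 * → l++
[2,7] min(3,20)*5=15 best=108 → l++
[3,7] min(20,20)*4=80 best=108 → r--
[3,6] min(20,13)*3=39 best=108 → r--

l=3, r=5, best area=108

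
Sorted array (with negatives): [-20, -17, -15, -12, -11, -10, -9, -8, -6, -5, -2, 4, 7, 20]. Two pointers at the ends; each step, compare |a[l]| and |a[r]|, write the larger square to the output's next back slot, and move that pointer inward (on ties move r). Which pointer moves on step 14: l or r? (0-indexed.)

l=0 r=13: |-20|<=|20| out[13]=400, r--
l=0 r=12: |-20|>|7| out[12]=400, l++
l=1 r=12: |-17|>|7| out[11]=289, l++
l=2 r=12: |-15|>|7| out[10]=225, l++
l=3 r=12: |-12|>|7| out[9]=144, l++
l=4 r=12: |-11|>|7| out[8]=121, l++
l=5 r=12: |-10|>|7| out[7]=100, l++
l=6 r=12: |-9|>|7| out[6]=81, l++
l=7 r=12: |-8|>|7| out[5]=64, l++
l=8 r=12: |-6|<=|7| out[4]=49, r--
l=8 r=11: |-6|>|4| out[3]=36, l++
l=9 r=11: |-5|>|4| out[2]=25, l++
l=10 r=11: |-2|<=|4| out[1]=16, r--
l=10 r=10: |-2|<=|-2| out[0]=4, r--

r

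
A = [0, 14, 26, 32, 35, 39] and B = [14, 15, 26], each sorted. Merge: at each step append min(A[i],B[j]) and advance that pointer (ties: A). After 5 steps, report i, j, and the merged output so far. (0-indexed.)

[i=0,j=0] A[i]=0<=B[j]=14 take 0 → i++
[i=1,j=0] A[i]=14<=B[j]=14 take 14 → i++
[i=2,j=0] A[i]=26>B[j]=14 take 14 → j++
[i=2,j=1] A[i]=26>B[j]=15 take 15 → j++
[i=2,j=2] A[i]=26<=B[j]=26 take 26 → i++

i=3, j=2, merged so far=[0, 14, 14, 15, 26]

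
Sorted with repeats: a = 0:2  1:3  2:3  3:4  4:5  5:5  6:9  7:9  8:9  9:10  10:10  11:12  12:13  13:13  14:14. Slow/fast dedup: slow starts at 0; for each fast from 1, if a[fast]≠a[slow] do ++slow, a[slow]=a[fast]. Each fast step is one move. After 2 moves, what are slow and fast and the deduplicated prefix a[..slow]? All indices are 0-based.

slow=1, fast=3, prefix=[2, 3]

slow=0 fast=1: a[fast]=3≠a[slow]=2 write a[1]=3, slow++,fast++
slow=1 fast=2: a[fast]=3=a[slow] dup, fast++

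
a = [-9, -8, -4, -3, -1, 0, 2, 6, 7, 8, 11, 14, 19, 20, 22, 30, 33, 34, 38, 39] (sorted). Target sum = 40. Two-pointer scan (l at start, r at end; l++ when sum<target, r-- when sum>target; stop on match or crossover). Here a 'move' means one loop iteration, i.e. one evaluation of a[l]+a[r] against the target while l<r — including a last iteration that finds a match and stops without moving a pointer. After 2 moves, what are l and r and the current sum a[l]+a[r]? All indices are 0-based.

l=0 r=19: -9+39=30 <40, l++
l=1 r=19: -8+39=31 <40, l++

l=2, r=19, sum=35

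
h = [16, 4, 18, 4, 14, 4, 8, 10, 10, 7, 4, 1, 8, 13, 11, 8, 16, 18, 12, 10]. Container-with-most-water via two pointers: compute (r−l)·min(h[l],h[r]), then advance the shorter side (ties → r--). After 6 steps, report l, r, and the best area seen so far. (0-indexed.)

l=2, r=15, best area=272

[0,19] min(16,10)*19=190 best=190 * → r--
[0,18] min(16,12)*18=216 best=216 * → r--
[0,17] min(16,18)*17=272 best=272 * → l++
[1,17] min(4,18)*16=64 best=272 → l++
[2,17] min(18,18)*15=270 best=272 → r--
[2,16] min(18,16)*14=224 best=272 → r--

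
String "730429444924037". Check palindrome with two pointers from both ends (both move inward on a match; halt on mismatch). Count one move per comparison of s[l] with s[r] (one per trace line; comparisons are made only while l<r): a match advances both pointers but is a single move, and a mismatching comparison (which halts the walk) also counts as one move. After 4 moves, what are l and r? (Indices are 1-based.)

l=1 r=15: '7'=='7', l++,r--
l=2 r=14: '3'=='3', l++,r--
l=3 r=13: '0'=='0', l++,r--
l=4 r=12: '4'=='4', l++,r--

l=5, r=11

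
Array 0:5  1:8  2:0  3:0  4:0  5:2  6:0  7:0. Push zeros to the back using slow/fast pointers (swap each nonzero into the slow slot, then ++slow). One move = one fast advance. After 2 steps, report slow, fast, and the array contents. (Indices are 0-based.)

slow=0 fast=0: a[fast]=5≠0 swap→a[0]=5, slow++,fast++
slow=1 fast=1: a[fast]=8≠0 swap→a[1]=8, slow++,fast++

slow=2, fast=2, a=[5, 8, 0, 0, 0, 2, 0, 0]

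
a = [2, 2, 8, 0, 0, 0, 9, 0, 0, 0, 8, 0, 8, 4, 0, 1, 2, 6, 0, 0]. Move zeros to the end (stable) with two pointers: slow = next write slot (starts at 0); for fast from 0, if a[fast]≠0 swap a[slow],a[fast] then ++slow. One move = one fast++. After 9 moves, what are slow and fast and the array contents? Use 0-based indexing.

(s=0,f=0) a[fast]=2≠0 swap→a[0]=2 → slow++,fast++
(s=1,f=1) a[fast]=2≠0 swap→a[1]=2 → slow++,fast++
(s=2,f=2) a[fast]=8≠0 swap→a[2]=8 → slow++,fast++
(s=3,f=3) a[fast]=0 → fast++
(s=3,f=4) a[fast]=0 → fast++
(s=3,f=5) a[fast]=0 → fast++
(s=3,f=6) a[fast]=9≠0 swap→a[3]=9 → slow++,fast++
(s=4,f=7) a[fast]=0 → fast++
(s=4,f=8) a[fast]=0 → fast++

slow=4, fast=9, a=[2, 2, 8, 9, 0, 0, 0, 0, 0, 0, 8, 0, 8, 4, 0, 1, 2, 6, 0, 0]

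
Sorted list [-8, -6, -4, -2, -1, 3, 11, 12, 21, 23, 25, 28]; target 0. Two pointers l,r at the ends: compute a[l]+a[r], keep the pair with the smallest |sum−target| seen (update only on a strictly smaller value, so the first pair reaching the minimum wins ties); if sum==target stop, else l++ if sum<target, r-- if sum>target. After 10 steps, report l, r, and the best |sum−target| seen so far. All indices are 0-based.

l=3, r=4, best |Δ|=1

l=0 r=11: -8+28=20 d=20 *, r--
l=0 r=10: -8+25=17 d=17 *, r--
l=0 r=9: -8+23=15 d=15 *, r--
l=0 r=8: -8+21=13 d=13 *, r--
l=0 r=7: -8+12=4 d=4 *, r--
l=0 r=6: -8+11=3 d=3 *, r--
l=0 r=5: -8+3=-5 d=5, l++
l=1 r=5: -6+3=-3 d=3, l++
l=2 r=5: -4+3=-1 d=1 *, l++
l=3 r=5: -2+3=1 d=1, r--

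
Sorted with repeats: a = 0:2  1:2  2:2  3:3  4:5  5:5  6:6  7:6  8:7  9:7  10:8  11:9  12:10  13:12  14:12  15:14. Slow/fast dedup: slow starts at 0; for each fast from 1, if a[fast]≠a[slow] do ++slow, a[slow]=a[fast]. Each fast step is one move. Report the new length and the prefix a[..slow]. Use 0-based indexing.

(s=0,f=1) a[fast]=2=a[slow] dup → fast++
(s=0,f=2) a[fast]=2=a[slow] dup → fast++
(s=0,f=3) a[fast]=3≠a[slow]=2 write a[1]=3 → slow++,fast++
(s=1,f=4) a[fast]=5≠a[slow]=3 write a[2]=5 → slow++,fast++
(s=2,f=5) a[fast]=5=a[slow] dup → fast++
(s=2,f=6) a[fast]=6≠a[slow]=5 write a[3]=6 → slow++,fast++
(s=3,f=7) a[fast]=6=a[slow] dup → fast++
(s=3,f=8) a[fast]=7≠a[slow]=6 write a[4]=7 → slow++,fast++
(s=4,f=9) a[fast]=7=a[slow] dup → fast++
(s=4,f=10) a[fast]=8≠a[slow]=7 write a[5]=8 → slow++,fast++
(s=5,f=11) a[fast]=9≠a[slow]=8 write a[6]=9 → slow++,fast++
(s=6,f=12) a[fast]=10≠a[slow]=9 write a[7]=10 → slow++,fast++
(s=7,f=13) a[fast]=12≠a[slow]=10 write a[8]=12 → slow++,fast++
(s=8,f=14) a[fast]=12=a[slow] dup → fast++
(s=8,f=15) a[fast]=14≠a[slow]=12 write a[9]=14 → slow++,fast++

length 10; prefix = [2, 3, 5, 6, 7, 8, 9, 10, 12, 14]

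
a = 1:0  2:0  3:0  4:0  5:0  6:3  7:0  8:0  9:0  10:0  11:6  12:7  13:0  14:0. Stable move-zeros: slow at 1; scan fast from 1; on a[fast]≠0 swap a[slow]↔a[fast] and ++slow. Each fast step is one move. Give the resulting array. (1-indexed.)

[3, 6, 7, 0, 0, 0, 0, 0, 0, 0, 0, 0, 0, 0]

slow=1 fast=1: a[fast]=0, fast++
slow=1 fast=2: a[fast]=0, fast++
slow=1 fast=3: a[fast]=0, fast++
slow=1 fast=4: a[fast]=0, fast++
slow=1 fast=5: a[fast]=0, fast++
slow=1 fast=6: a[fast]=3≠0 swap→a[1]=3, slow++,fast++
slow=2 fast=7: a[fast]=0, fast++
slow=2 fast=8: a[fast]=0, fast++
slow=2 fast=9: a[fast]=0, fast++
slow=2 fast=10: a[fast]=0, fast++
slow=2 fast=11: a[fast]=6≠0 swap→a[2]=6, slow++,fast++
slow=3 fast=12: a[fast]=7≠0 swap→a[3]=7, slow++,fast++
slow=4 fast=13: a[fast]=0, fast++
slow=4 fast=14: a[fast]=0, fast++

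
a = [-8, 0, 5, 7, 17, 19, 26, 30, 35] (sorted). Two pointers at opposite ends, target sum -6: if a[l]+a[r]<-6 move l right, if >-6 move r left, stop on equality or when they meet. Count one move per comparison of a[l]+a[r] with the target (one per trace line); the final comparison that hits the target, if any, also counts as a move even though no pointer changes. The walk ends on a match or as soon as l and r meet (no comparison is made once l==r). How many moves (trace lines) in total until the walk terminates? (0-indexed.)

8 moves

[0,8] -8+35=27 >-6 → r--
[0,7] -8+30=22 >-6 → r--
[0,6] -8+26=18 >-6 → r--
[0,5] -8+19=11 >-6 → r--
[0,4] -8+17=9 >-6 → r--
[0,3] -8+7=-1 >-6 → r--
[0,2] -8+5=-3 >-6 → r--
[0,1] -8+0=-8 <-6 → l++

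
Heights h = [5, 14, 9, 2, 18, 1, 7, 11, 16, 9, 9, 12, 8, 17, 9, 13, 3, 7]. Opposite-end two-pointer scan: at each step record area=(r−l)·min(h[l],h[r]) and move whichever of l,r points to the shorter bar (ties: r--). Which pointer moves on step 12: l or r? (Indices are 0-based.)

r

l=0 r=17: min(5,7)*17=85 best=85 *, l++
l=1 r=17: min(14,7)*16=112 best=112 *, r--
l=1 r=16: min(14,3)*15=45 best=112, r--
l=1 r=15: min(14,13)*14=182 best=182 *, r--
l=1 r=14: min(14,9)*13=117 best=182, r--
l=1 r=13: min(14,17)*12=168 best=182, l++
l=2 r=13: min(9,17)*11=99 best=182, l++
l=3 r=13: min(2,17)*10=20 best=182, l++
l=4 r=13: min(18,17)*9=153 best=182, r--
l=4 r=12: min(18,8)*8=64 best=182, r--
l=4 r=11: min(18,12)*7=84 best=182, r--
l=4 r=10: min(18,9)*6=54 best=182, r--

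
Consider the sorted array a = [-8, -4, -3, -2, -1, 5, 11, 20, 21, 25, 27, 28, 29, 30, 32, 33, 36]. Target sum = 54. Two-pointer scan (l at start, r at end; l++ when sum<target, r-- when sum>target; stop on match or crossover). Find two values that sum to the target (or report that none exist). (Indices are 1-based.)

(21, 33)

[1,17] -8+36=28 <54 → l++
[2,17] -4+36=32 <54 → l++
[3,17] -3+36=33 <54 → l++
[4,17] -2+36=34 <54 → l++
[5,17] -1+36=35 <54 → l++
[6,17] 5+36=41 <54 → l++
[7,17] 11+36=47 <54 → l++
[8,17] 20+36=56 >54 → r--
[8,16] 20+33=53 <54 → l++
[9,16] 21+33=54 → found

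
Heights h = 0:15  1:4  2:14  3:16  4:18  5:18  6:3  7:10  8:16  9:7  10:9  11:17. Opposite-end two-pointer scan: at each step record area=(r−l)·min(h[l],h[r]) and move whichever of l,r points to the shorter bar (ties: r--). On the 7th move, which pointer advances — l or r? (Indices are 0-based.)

r

l=0 r=11: min(15,17)*11=165 best=165 *, l++
l=1 r=11: min(4,17)*10=40 best=165, l++
l=2 r=11: min(14,17)*9=126 best=165, l++
l=3 r=11: min(16,17)*8=128 best=165, l++
l=4 r=11: min(18,17)*7=119 best=165, r--
l=4 r=10: min(18,9)*6=54 best=165, r--
l=4 r=9: min(18,7)*5=35 best=165, r--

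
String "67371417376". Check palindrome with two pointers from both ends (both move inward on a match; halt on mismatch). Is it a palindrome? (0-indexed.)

palindrome

l=0 r=10: '6'=='6', l++,r--
l=1 r=9: '7'=='7', l++,r--
l=2 r=8: '3'=='3', l++,r--
l=3 r=7: '7'=='7', l++,r--
l=4 r=6: '1'=='1', l++,r--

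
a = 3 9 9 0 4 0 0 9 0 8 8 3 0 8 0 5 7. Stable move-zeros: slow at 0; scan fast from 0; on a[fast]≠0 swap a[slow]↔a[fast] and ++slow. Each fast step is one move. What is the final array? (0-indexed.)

[3, 9, 9, 4, 9, 8, 8, 3, 8, 5, 7, 0, 0, 0, 0, 0, 0]

(s=0,f=0) a[fast]=3≠0 swap→a[0]=3 → slow++,fast++
(s=1,f=1) a[fast]=9≠0 swap→a[1]=9 → slow++,fast++
(s=2,f=2) a[fast]=9≠0 swap→a[2]=9 → slow++,fast++
(s=3,f=3) a[fast]=0 → fast++
(s=3,f=4) a[fast]=4≠0 swap→a[3]=4 → slow++,fast++
(s=4,f=5) a[fast]=0 → fast++
(s=4,f=6) a[fast]=0 → fast++
(s=4,f=7) a[fast]=9≠0 swap→a[4]=9 → slow++,fast++
(s=5,f=8) a[fast]=0 → fast++
(s=5,f=9) a[fast]=8≠0 swap→a[5]=8 → slow++,fast++
(s=6,f=10) a[fast]=8≠0 swap→a[6]=8 → slow++,fast++
(s=7,f=11) a[fast]=3≠0 swap→a[7]=3 → slow++,fast++
(s=8,f=12) a[fast]=0 → fast++
(s=8,f=13) a[fast]=8≠0 swap→a[8]=8 → slow++,fast++
(s=9,f=14) a[fast]=0 → fast++
(s=9,f=15) a[fast]=5≠0 swap→a[9]=5 → slow++,fast++
(s=10,f=16) a[fast]=7≠0 swap→a[10]=7 → slow++,fast++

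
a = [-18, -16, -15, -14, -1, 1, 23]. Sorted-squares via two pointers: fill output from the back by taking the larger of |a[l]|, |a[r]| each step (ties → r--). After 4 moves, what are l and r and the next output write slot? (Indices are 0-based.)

l=3, r=5, next write slot=2

[0,6] |-18|<=|23| out[6]=529 → r--
[0,5] |-18|>|1| out[5]=324 → l++
[1,5] |-16|>|1| out[4]=256 → l++
[2,5] |-15|>|1| out[3]=225 → l++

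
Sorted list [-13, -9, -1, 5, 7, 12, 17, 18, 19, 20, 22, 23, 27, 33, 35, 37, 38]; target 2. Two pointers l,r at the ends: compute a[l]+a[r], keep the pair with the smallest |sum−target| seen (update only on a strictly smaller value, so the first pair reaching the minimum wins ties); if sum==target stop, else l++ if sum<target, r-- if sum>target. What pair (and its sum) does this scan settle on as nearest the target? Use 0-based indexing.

pair (-9, 12) with sum 3 (|Δ|=1)

[0,16] -13+38=25 d=23 * → r--
[0,15] -13+37=24 d=22 * → r--
[0,14] -13+35=22 d=20 * → r--
[0,13] -13+33=20 d=18 * → r--
[0,12] -13+27=14 d=12 * → r--
[0,11] -13+23=10 d=8 * → r--
[0,10] -13+22=9 d=7 * → r--
[0,9] -13+20=7 d=5 * → r--
[0,8] -13+19=6 d=4 * → r--
[0,7] -13+18=5 d=3 * → r--
[0,6] -13+17=4 d=2 * → r--
[0,5] -13+12=-1 d=3 → l++
[1,5] -9+12=3 d=1 * → r--
[1,4] -9+7=-2 d=4 → l++
[2,4] -1+7=6 d=4 → r--
[2,3] -1+5=4 d=2 → r--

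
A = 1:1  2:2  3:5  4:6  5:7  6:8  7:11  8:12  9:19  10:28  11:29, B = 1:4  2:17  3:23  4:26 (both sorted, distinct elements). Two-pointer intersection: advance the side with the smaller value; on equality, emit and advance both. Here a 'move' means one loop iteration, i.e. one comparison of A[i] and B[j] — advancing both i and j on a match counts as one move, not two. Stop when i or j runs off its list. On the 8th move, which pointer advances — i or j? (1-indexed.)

i=1 j=1: 1<4, i++
i=2 j=1: 2<4, i++
i=3 j=1: 5>4, j++
i=3 j=2: 5<17, i++
i=4 j=2: 6<17, i++
i=5 j=2: 7<17, i++
i=6 j=2: 8<17, i++
i=7 j=2: 11<17, i++

i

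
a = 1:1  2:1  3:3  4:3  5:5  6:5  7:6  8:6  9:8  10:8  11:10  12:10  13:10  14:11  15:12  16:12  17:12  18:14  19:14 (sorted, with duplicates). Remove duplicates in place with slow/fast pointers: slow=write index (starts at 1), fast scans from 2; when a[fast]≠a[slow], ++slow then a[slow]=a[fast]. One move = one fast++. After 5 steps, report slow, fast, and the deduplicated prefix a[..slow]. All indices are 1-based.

(s=1,f=2) a[fast]=1=a[slow] dup → fast++
(s=1,f=3) a[fast]=3≠a[slow]=1 write a[2]=3 → slow++,fast++
(s=2,f=4) a[fast]=3=a[slow] dup → fast++
(s=2,f=5) a[fast]=5≠a[slow]=3 write a[3]=5 → slow++,fast++
(s=3,f=6) a[fast]=5=a[slow] dup → fast++

slow=3, fast=7, prefix=[1, 3, 5]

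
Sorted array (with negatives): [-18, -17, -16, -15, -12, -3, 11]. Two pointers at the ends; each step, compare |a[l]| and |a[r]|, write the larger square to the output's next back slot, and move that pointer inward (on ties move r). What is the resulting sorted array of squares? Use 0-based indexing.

l=0 r=6: |-18|>|11| out[6]=324, l++
l=1 r=6: |-17|>|11| out[5]=289, l++
l=2 r=6: |-16|>|11| out[4]=256, l++
l=3 r=6: |-15|>|11| out[3]=225, l++
l=4 r=6: |-12|>|11| out[2]=144, l++
l=5 r=6: |-3|<=|11| out[1]=121, r--
l=5 r=5: |-3|<=|-3| out[0]=9, r--

[9, 121, 144, 225, 256, 289, 324]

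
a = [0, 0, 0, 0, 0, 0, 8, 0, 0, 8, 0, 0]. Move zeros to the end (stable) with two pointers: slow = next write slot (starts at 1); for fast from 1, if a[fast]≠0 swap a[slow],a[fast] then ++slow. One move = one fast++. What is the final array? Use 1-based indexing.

[8, 8, 0, 0, 0, 0, 0, 0, 0, 0, 0, 0]

(s=1,f=1) a[fast]=0 → fast++
(s=1,f=2) a[fast]=0 → fast++
(s=1,f=3) a[fast]=0 → fast++
(s=1,f=4) a[fast]=0 → fast++
(s=1,f=5) a[fast]=0 → fast++
(s=1,f=6) a[fast]=0 → fast++
(s=1,f=7) a[fast]=8≠0 swap→a[1]=8 → slow++,fast++
(s=2,f=8) a[fast]=0 → fast++
(s=2,f=9) a[fast]=0 → fast++
(s=2,f=10) a[fast]=8≠0 swap→a[2]=8 → slow++,fast++
(s=3,f=11) a[fast]=0 → fast++
(s=3,f=12) a[fast]=0 → fast++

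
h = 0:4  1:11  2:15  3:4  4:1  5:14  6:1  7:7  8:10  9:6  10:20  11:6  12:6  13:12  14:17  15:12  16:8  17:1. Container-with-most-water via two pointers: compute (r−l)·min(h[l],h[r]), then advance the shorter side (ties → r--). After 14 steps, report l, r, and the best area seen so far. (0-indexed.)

l=10, r=13, best area=180

[0,17] min(4,1)*17=17 best=17 * → r--
[0,16] min(4,8)*16=64 best=64 * → l++
[1,16] min(11,8)*15=120 best=120 * → r--
[1,15] min(11,12)*14=154 best=154 * → l++
[2,15] min(15,12)*13=156 best=156 * → r--
[2,14] min(15,17)*12=180 best=180 * → l++
[3,14] min(4,17)*11=44 best=180 → l++
[4,14] min(1,17)*10=10 best=180 → l++
[5,14] min(14,17)*9=126 best=180 → l++
[6,14] min(1,17)*8=8 best=180 → l++
[7,14] min(7,17)*7=49 best=180 → l++
[8,14] min(10,17)*6=60 best=180 → l++
[9,14] min(6,17)*5=30 best=180 → l++
[10,14] min(20,17)*4=68 best=180 → r--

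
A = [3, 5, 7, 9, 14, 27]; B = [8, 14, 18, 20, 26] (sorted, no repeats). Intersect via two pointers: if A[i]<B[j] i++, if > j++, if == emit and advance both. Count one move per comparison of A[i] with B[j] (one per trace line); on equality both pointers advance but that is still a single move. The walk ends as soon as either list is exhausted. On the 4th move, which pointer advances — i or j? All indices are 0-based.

j

i=0 j=0: 3<8, i++
i=1 j=0: 5<8, i++
i=2 j=0: 7<8, i++
i=3 j=0: 9>8, j++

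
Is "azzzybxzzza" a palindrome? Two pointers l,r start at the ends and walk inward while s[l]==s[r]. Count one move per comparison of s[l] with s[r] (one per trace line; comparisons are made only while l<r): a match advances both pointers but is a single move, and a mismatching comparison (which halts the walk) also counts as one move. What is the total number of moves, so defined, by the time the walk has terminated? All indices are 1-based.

[1,11] 'a'=='a' → l++,r--
[2,10] 'z'=='z' → l++,r--
[3,9] 'z'=='z' → l++,r--
[4,8] 'z'=='z' → l++,r--
[5,7] 'y'!='x' → stop

5 moves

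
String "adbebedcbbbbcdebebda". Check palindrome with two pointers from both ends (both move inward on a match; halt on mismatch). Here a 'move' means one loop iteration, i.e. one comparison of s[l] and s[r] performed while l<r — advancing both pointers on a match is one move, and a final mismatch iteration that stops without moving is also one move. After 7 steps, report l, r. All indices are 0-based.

l=0 r=19: 'a'=='a', l++,r--
l=1 r=18: 'd'=='d', l++,r--
l=2 r=17: 'b'=='b', l++,r--
l=3 r=16: 'e'=='e', l++,r--
l=4 r=15: 'b'=='b', l++,r--
l=5 r=14: 'e'=='e', l++,r--
l=6 r=13: 'd'=='d', l++,r--

l=7, r=12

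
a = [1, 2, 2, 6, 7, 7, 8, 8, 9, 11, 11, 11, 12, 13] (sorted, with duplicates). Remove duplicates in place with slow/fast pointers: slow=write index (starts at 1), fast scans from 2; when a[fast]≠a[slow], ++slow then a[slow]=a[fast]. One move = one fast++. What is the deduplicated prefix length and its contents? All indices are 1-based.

length 9; prefix = [1, 2, 6, 7, 8, 9, 11, 12, 13]

slow=1 fast=2: a[fast]=2≠a[slow]=1 write a[2]=2, slow++,fast++
slow=2 fast=3: a[fast]=2=a[slow] dup, fast++
slow=2 fast=4: a[fast]=6≠a[slow]=2 write a[3]=6, slow++,fast++
slow=3 fast=5: a[fast]=7≠a[slow]=6 write a[4]=7, slow++,fast++
slow=4 fast=6: a[fast]=7=a[slow] dup, fast++
slow=4 fast=7: a[fast]=8≠a[slow]=7 write a[5]=8, slow++,fast++
slow=5 fast=8: a[fast]=8=a[slow] dup, fast++
slow=5 fast=9: a[fast]=9≠a[slow]=8 write a[6]=9, slow++,fast++
slow=6 fast=10: a[fast]=11≠a[slow]=9 write a[7]=11, slow++,fast++
slow=7 fast=11: a[fast]=11=a[slow] dup, fast++
slow=7 fast=12: a[fast]=11=a[slow] dup, fast++
slow=7 fast=13: a[fast]=12≠a[slow]=11 write a[8]=12, slow++,fast++
slow=8 fast=14: a[fast]=13≠a[slow]=12 write a[9]=13, slow++,fast++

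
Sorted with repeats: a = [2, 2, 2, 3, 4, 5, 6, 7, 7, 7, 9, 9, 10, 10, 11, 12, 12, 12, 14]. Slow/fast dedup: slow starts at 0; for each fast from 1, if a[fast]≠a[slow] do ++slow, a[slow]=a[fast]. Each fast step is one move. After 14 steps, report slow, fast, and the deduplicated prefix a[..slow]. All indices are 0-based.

(s=0,f=1) a[fast]=2=a[slow] dup → fast++
(s=0,f=2) a[fast]=2=a[slow] dup → fast++
(s=0,f=3) a[fast]=3≠a[slow]=2 write a[1]=3 → slow++,fast++
(s=1,f=4) a[fast]=4≠a[slow]=3 write a[2]=4 → slow++,fast++
(s=2,f=5) a[fast]=5≠a[slow]=4 write a[3]=5 → slow++,fast++
(s=3,f=6) a[fast]=6≠a[slow]=5 write a[4]=6 → slow++,fast++
(s=4,f=7) a[fast]=7≠a[slow]=6 write a[5]=7 → slow++,fast++
(s=5,f=8) a[fast]=7=a[slow] dup → fast++
(s=5,f=9) a[fast]=7=a[slow] dup → fast++
(s=5,f=10) a[fast]=9≠a[slow]=7 write a[6]=9 → slow++,fast++
(s=6,f=11) a[fast]=9=a[slow] dup → fast++
(s=6,f=12) a[fast]=10≠a[slow]=9 write a[7]=10 → slow++,fast++
(s=7,f=13) a[fast]=10=a[slow] dup → fast++
(s=7,f=14) a[fast]=11≠a[slow]=10 write a[8]=11 → slow++,fast++

slow=8, fast=15, prefix=[2, 3, 4, 5, 6, 7, 9, 10, 11]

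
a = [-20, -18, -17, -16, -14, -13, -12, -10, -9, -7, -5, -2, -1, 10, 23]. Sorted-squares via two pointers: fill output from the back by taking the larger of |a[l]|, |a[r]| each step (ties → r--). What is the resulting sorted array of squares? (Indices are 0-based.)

[1, 4, 25, 49, 81, 100, 100, 144, 169, 196, 256, 289, 324, 400, 529]

l=0 r=14: |-20|<=|23| out[14]=529, r--
l=0 r=13: |-20|>|10| out[13]=400, l++
l=1 r=13: |-18|>|10| out[12]=324, l++
l=2 r=13: |-17|>|10| out[11]=289, l++
l=3 r=13: |-16|>|10| out[10]=256, l++
l=4 r=13: |-14|>|10| out[9]=196, l++
l=5 r=13: |-13|>|10| out[8]=169, l++
l=6 r=13: |-12|>|10| out[7]=144, l++
l=7 r=13: |-10|<=|10| out[6]=100, r--
l=7 r=12: |-10|>|-1| out[5]=100, l++
l=8 r=12: |-9|>|-1| out[4]=81, l++
l=9 r=12: |-7|>|-1| out[3]=49, l++
l=10 r=12: |-5|>|-1| out[2]=25, l++
l=11 r=12: |-2|>|-1| out[1]=4, l++
l=12 r=12: |-1|<=|-1| out[0]=1, r--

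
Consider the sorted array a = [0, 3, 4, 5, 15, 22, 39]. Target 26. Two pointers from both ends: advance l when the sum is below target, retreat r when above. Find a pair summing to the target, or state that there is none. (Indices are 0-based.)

l=0 r=6: 0+39=39 >26, r--
l=0 r=5: 0+22=22 <26, l++
l=1 r=5: 3+22=25 <26, l++
l=2 r=5: 4+22=26, found

(4, 22)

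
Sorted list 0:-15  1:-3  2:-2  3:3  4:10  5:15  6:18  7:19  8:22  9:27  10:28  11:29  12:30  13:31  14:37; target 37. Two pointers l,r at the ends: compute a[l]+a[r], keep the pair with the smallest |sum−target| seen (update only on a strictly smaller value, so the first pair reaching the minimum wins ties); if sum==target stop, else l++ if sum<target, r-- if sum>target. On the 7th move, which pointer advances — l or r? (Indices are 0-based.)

r

[0,14] -15+37=22 d=15 * → l++
[1,14] -3+37=34 d=3 * → l++
[2,14] -2+37=35 d=2 * → l++
[3,14] 3+37=40 d=3 → r--
[3,13] 3+31=34 d=3 → l++
[4,13] 10+31=41 d=4 → r--
[4,12] 10+30=40 d=3 → r--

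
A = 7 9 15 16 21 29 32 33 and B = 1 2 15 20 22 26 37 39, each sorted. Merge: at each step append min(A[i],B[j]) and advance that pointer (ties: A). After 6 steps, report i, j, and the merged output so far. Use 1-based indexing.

i=1 j=1: A[i]=7>B[j]=1 take 1, j++
i=1 j=2: A[i]=7>B[j]=2 take 2, j++
i=1 j=3: A[i]=7<=B[j]=15 take 7, i++
i=2 j=3: A[i]=9<=B[j]=15 take 9, i++
i=3 j=3: A[i]=15<=B[j]=15 take 15, i++
i=4 j=3: A[i]=16>B[j]=15 take 15, j++

i=4, j=4, merged so far=[1, 2, 7, 9, 15, 15]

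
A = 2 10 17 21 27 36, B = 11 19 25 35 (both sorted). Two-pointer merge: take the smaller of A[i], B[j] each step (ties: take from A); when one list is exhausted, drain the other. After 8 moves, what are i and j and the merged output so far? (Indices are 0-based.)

[i=0,j=0] A[i]=2<=B[j]=11 take 2 → i++
[i=1,j=0] A[i]=10<=B[j]=11 take 10 → i++
[i=2,j=0] A[i]=17>B[j]=11 take 11 → j++
[i=2,j=1] A[i]=17<=B[j]=19 take 17 → i++
[i=3,j=1] A[i]=21>B[j]=19 take 19 → j++
[i=3,j=2] A[i]=21<=B[j]=25 take 21 → i++
[i=4,j=2] A[i]=27>B[j]=25 take 25 → j++
[i=4,j=3] A[i]=27<=B[j]=35 take 27 → i++

i=5, j=3, merged so far=[2, 10, 11, 17, 19, 21, 25, 27]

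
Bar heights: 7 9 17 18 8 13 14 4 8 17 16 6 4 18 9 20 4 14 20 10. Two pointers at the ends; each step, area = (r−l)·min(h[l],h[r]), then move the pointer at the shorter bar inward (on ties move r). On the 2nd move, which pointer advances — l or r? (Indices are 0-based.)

l=0 r=19: min(7,10)*19=133 best=133 *, l++
l=1 r=19: min(9,10)*18=162 best=162 *, l++

l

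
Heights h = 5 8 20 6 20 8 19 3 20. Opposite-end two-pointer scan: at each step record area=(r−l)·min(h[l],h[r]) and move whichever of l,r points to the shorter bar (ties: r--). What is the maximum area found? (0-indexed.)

max area = 120

l=0 r=8: min(5,20)*8=40 best=40 *, l++
l=1 r=8: min(8,20)*7=56 best=56 *, l++
l=2 r=8: min(20,20)*6=120 best=120 *, r--
l=2 r=7: min(20,3)*5=15 best=120, r--
l=2 r=6: min(20,19)*4=76 best=120, r--
l=2 r=5: min(20,8)*3=24 best=120, r--
l=2 r=4: min(20,20)*2=40 best=120, r--
l=2 r=3: min(20,6)*1=6 best=120, r--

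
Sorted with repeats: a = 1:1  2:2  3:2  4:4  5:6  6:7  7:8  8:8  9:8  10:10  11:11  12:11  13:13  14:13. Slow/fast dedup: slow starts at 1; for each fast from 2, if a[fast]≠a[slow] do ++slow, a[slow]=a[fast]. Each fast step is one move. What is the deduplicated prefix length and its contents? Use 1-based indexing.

length 9; prefix = [1, 2, 4, 6, 7, 8, 10, 11, 13]

slow=1 fast=2: a[fast]=2≠a[slow]=1 write a[2]=2, slow++,fast++
slow=2 fast=3: a[fast]=2=a[slow] dup, fast++
slow=2 fast=4: a[fast]=4≠a[slow]=2 write a[3]=4, slow++,fast++
slow=3 fast=5: a[fast]=6≠a[slow]=4 write a[4]=6, slow++,fast++
slow=4 fast=6: a[fast]=7≠a[slow]=6 write a[5]=7, slow++,fast++
slow=5 fast=7: a[fast]=8≠a[slow]=7 write a[6]=8, slow++,fast++
slow=6 fast=8: a[fast]=8=a[slow] dup, fast++
slow=6 fast=9: a[fast]=8=a[slow] dup, fast++
slow=6 fast=10: a[fast]=10≠a[slow]=8 write a[7]=10, slow++,fast++
slow=7 fast=11: a[fast]=11≠a[slow]=10 write a[8]=11, slow++,fast++
slow=8 fast=12: a[fast]=11=a[slow] dup, fast++
slow=8 fast=13: a[fast]=13≠a[slow]=11 write a[9]=13, slow++,fast++
slow=9 fast=14: a[fast]=13=a[slow] dup, fast++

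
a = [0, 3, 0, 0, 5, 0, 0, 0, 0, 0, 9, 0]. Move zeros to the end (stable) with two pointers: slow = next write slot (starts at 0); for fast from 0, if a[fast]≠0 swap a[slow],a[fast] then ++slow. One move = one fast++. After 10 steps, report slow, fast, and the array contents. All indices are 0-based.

slow=2, fast=10, a=[3, 5, 0, 0, 0, 0, 0, 0, 0, 0, 9, 0]

slow=0 fast=0: a[fast]=0, fast++
slow=0 fast=1: a[fast]=3≠0 swap→a[0]=3, slow++,fast++
slow=1 fast=2: a[fast]=0, fast++
slow=1 fast=3: a[fast]=0, fast++
slow=1 fast=4: a[fast]=5≠0 swap→a[1]=5, slow++,fast++
slow=2 fast=5: a[fast]=0, fast++
slow=2 fast=6: a[fast]=0, fast++
slow=2 fast=7: a[fast]=0, fast++
slow=2 fast=8: a[fast]=0, fast++
slow=2 fast=9: a[fast]=0, fast++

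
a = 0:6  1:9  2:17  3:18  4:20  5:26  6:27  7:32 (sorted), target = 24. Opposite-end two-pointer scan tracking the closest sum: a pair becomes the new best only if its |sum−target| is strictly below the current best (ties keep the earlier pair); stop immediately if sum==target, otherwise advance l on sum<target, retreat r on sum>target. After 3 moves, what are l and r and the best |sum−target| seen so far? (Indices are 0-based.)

l=0, r=4, best |Δ|=8

l=0 r=7: 6+32=38 d=14 *, r--
l=0 r=6: 6+27=33 d=9 *, r--
l=0 r=5: 6+26=32 d=8 *, r--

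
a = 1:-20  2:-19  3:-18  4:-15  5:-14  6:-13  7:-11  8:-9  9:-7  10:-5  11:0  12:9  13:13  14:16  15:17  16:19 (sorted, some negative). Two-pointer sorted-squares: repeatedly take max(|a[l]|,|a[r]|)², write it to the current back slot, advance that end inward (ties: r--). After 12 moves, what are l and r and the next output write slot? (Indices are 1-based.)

l=8, r=11, next write slot=4

l=1 r=16: |-20|>|19| out[16]=400, l++
l=2 r=16: |-19|<=|19| out[15]=361, r--
l=2 r=15: |-19|>|17| out[14]=361, l++
l=3 r=15: |-18|>|17| out[13]=324, l++
l=4 r=15: |-15|<=|17| out[12]=289, r--
l=4 r=14: |-15|<=|16| out[11]=256, r--
l=4 r=13: |-15|>|13| out[10]=225, l++
l=5 r=13: |-14|>|13| out[9]=196, l++
l=6 r=13: |-13|<=|13| out[8]=169, r--
l=6 r=12: |-13|>|9| out[7]=169, l++
l=7 r=12: |-11|>|9| out[6]=121, l++
l=8 r=12: |-9|<=|9| out[5]=81, r--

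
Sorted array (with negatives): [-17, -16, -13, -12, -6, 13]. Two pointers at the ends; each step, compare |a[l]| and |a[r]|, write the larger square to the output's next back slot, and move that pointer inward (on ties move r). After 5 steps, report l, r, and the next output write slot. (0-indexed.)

l=4, r=4, next write slot=0

[0,5] |-17|>|13| out[5]=289 → l++
[1,5] |-16|>|13| out[4]=256 → l++
[2,5] |-13|<=|13| out[3]=169 → r--
[2,4] |-13|>|-6| out[2]=169 → l++
[3,4] |-12|>|-6| out[1]=144 → l++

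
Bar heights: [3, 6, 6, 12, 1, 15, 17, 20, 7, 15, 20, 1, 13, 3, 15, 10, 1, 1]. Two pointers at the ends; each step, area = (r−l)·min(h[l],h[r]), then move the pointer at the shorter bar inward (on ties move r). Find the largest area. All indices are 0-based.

[0,17] min(3,1)*17=17 best=17 * → r--
[0,16] min(3,1)*16=16 best=17 → r--
[0,15] min(3,10)*15=45 best=45 * → l++
[1,15] min(6,10)*14=84 best=84 * → l++
[2,15] min(6,10)*13=78 best=84 → l++
[3,15] min(12,10)*12=120 best=120 * → r--
[3,14] min(12,15)*11=132 best=132 * → l++
[4,14] min(1,15)*10=10 best=132 → l++
[5,14] min(15,15)*9=135 best=135 * → r--
[5,13] min(15,3)*8=24 best=135 → r--
[5,12] min(15,13)*7=91 best=135 → r--
[5,11] min(15,1)*6=6 best=135 → r--
[5,10] min(15,20)*5=75 best=135 → l++
[6,10] min(17,20)*4=68 best=135 → l++
[7,10] min(20,20)*3=60 best=135 → r--
[7,9] min(20,15)*2=30 best=135 → r--
[7,8] min(20,7)*1=7 best=135 → r--

max area = 135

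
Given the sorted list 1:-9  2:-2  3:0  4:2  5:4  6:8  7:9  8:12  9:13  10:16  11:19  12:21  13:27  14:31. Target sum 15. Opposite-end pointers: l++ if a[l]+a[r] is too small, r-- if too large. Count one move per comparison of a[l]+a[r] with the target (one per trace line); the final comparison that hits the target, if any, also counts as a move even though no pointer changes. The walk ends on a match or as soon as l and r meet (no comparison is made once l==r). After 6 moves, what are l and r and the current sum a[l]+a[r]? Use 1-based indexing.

[1,14] -9+31=22 >15 → r--
[1,13] -9+27=18 >15 → r--
[1,12] -9+21=12 <15 → l++
[2,12] -2+21=19 >15 → r--
[2,11] -2+19=17 >15 → r--
[2,10] -2+16=14 <15 → l++

l=3, r=10, sum=16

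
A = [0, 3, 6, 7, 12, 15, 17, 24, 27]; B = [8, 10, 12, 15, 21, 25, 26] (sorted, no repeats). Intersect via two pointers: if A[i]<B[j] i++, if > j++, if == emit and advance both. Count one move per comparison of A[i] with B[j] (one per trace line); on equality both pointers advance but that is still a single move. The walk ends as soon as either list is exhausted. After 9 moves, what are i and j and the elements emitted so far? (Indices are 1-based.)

i=8, j=5, emitted=[12, 15]

[i=1,j=1] 0<8 → i++
[i=2,j=1] 3<8 → i++
[i=3,j=1] 6<8 → i++
[i=4,j=1] 7<8 → i++
[i=5,j=1] 12>8 → j++
[i=5,j=2] 12>10 → j++
[i=5,j=3] 12==12 emit → i++,j++
[i=6,j=4] 15==15 emit → i++,j++
[i=7,j=5] 17<21 → i++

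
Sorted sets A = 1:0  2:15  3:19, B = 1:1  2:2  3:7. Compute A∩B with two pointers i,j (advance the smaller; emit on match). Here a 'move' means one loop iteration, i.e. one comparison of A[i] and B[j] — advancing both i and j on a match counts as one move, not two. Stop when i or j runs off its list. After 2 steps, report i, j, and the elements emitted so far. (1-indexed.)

i=2, j=2, emitted=[]

[i=1,j=1] 0<1 → i++
[i=2,j=1] 15>1 → j++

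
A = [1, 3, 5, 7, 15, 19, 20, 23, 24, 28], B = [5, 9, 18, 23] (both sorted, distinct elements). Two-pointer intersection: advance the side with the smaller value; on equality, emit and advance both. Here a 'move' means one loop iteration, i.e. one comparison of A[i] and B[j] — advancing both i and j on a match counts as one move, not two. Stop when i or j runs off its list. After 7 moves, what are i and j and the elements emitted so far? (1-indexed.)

i=6, j=4, emitted=[5]

i=1 j=1: 1<5, i++
i=2 j=1: 3<5, i++
i=3 j=1: 5==5 emit, i++,j++
i=4 j=2: 7<9, i++
i=5 j=2: 15>9, j++
i=5 j=3: 15<18, i++
i=6 j=3: 19>18, j++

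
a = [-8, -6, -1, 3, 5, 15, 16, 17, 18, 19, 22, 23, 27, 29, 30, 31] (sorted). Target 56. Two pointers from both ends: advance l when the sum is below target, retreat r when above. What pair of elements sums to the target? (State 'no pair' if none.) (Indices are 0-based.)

l=0 r=15: -8+31=23 <56, l++
l=1 r=15: -6+31=25 <56, l++
l=2 r=15: -1+31=30 <56, l++
l=3 r=15: 3+31=34 <56, l++
l=4 r=15: 5+31=36 <56, l++
l=5 r=15: 15+31=46 <56, l++
l=6 r=15: 16+31=47 <56, l++
l=7 r=15: 17+31=48 <56, l++
l=8 r=15: 18+31=49 <56, l++
l=9 r=15: 19+31=50 <56, l++
l=10 r=15: 22+31=53 <56, l++
l=11 r=15: 23+31=54 <56, l++
l=12 r=15: 27+31=58 >56, r--
l=12 r=14: 27+30=57 >56, r--
l=12 r=13: 27+29=56, found

(27, 29)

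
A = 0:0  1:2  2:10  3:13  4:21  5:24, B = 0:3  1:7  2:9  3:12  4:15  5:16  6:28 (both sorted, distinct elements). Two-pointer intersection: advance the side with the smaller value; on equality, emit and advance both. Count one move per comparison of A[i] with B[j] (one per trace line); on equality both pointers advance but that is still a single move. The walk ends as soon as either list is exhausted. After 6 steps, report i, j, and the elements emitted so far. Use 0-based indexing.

[i=0,j=0] 0<3 → i++
[i=1,j=0] 2<3 → i++
[i=2,j=0] 10>3 → j++
[i=2,j=1] 10>7 → j++
[i=2,j=2] 10>9 → j++
[i=2,j=3] 10<12 → i++

i=3, j=3, emitted=[]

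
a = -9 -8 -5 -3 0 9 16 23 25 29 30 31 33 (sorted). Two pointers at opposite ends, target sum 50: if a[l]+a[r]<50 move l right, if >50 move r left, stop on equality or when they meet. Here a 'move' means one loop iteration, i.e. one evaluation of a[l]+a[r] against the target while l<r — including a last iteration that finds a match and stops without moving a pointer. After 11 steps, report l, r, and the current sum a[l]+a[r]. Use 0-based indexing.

l=7, r=8, sum=48

l=0 r=12: -9+33=24 <50, l++
l=1 r=12: -8+33=25 <50, l++
l=2 r=12: -5+33=28 <50, l++
l=3 r=12: -3+33=30 <50, l++
l=4 r=12: 0+33=33 <50, l++
l=5 r=12: 9+33=42 <50, l++
l=6 r=12: 16+33=49 <50, l++
l=7 r=12: 23+33=56 >50, r--
l=7 r=11: 23+31=54 >50, r--
l=7 r=10: 23+30=53 >50, r--
l=7 r=9: 23+29=52 >50, r--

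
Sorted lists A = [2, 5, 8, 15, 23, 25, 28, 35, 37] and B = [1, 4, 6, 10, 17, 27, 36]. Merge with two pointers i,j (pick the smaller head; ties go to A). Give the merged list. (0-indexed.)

i=0 j=0: A[i]=2>B[j]=1 take 1, j++
i=0 j=1: A[i]=2<=B[j]=4 take 2, i++
i=1 j=1: A[i]=5>B[j]=4 take 4, j++
i=1 j=2: A[i]=5<=B[j]=6 take 5, i++
i=2 j=2: A[i]=8>B[j]=6 take 6, j++
i=2 j=3: A[i]=8<=B[j]=10 take 8, i++
i=3 j=3: A[i]=15>B[j]=10 take 10, j++
i=3 j=4: A[i]=15<=B[j]=17 take 15, i++
i=4 j=4: A[i]=23>B[j]=17 take 17, j++
i=4 j=5: A[i]=23<=B[j]=27 take 23, i++
i=5 j=5: A[i]=25<=B[j]=27 take 25, i++
i=6 j=5: A[i]=28>B[j]=27 take 27, j++
i=6 j=6: A[i]=28<=B[j]=36 take 28, i++
i=7 j=6: A[i]=35<=B[j]=36 take 35, i++
i=8 j=6: A[i]=37>B[j]=36 take 36, j++
i=8 j=7: B done, take A[i]=37, i++

[1, 2, 4, 5, 6, 8, 10, 15, 17, 23, 25, 27, 28, 35, 36, 37]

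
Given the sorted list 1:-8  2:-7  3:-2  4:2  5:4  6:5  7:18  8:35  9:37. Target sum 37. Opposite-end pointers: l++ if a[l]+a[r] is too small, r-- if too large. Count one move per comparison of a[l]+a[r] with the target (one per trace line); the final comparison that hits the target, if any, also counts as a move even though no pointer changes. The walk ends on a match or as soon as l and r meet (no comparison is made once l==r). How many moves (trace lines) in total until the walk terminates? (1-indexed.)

l=1 r=9: -8+37=29 <37, l++
l=2 r=9: -7+37=30 <37, l++
l=3 r=9: -2+37=35 <37, l++
l=4 r=9: 2+37=39 >37, r--
l=4 r=8: 2+35=37, found

5 moves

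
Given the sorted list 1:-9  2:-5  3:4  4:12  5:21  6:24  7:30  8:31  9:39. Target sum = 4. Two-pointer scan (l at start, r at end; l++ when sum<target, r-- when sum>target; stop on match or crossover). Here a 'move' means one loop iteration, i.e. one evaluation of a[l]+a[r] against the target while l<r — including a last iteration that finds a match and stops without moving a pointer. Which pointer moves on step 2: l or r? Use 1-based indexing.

r

l=1 r=9: -9+39=30 >4, r--
l=1 r=8: -9+31=22 >4, r--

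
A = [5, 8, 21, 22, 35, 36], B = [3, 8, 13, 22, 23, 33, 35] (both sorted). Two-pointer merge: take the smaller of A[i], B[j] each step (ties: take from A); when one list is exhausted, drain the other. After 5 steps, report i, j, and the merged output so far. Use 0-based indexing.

i=0 j=0: A[i]=5>B[j]=3 take 3, j++
i=0 j=1: A[i]=5<=B[j]=8 take 5, i++
i=1 j=1: A[i]=8<=B[j]=8 take 8, i++
i=2 j=1: A[i]=21>B[j]=8 take 8, j++
i=2 j=2: A[i]=21>B[j]=13 take 13, j++

i=2, j=3, merged so far=[3, 5, 8, 8, 13]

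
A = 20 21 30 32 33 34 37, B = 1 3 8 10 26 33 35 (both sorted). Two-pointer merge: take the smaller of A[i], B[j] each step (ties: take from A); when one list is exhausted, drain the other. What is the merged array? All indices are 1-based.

i=1 j=1: A[i]=20>B[j]=1 take 1, j++
i=1 j=2: A[i]=20>B[j]=3 take 3, j++
i=1 j=3: A[i]=20>B[j]=8 take 8, j++
i=1 j=4: A[i]=20>B[j]=10 take 10, j++
i=1 j=5: A[i]=20<=B[j]=26 take 20, i++
i=2 j=5: A[i]=21<=B[j]=26 take 21, i++
i=3 j=5: A[i]=30>B[j]=26 take 26, j++
i=3 j=6: A[i]=30<=B[j]=33 take 30, i++
i=4 j=6: A[i]=32<=B[j]=33 take 32, i++
i=5 j=6: A[i]=33<=B[j]=33 take 33, i++
i=6 j=6: A[i]=34>B[j]=33 take 33, j++
i=6 j=7: A[i]=34<=B[j]=35 take 34, i++
i=7 j=7: A[i]=37>B[j]=35 take 35, j++
i=7 j=8: B done, take A[i]=37, i++

[1, 3, 8, 10, 20, 21, 26, 30, 32, 33, 33, 34, 35, 37]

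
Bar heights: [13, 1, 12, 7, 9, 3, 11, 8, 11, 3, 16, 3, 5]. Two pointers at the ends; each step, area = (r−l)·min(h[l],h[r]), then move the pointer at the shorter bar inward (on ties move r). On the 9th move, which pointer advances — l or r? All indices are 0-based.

[0,12] min(13,5)*12=60 best=60 * → r--
[0,11] min(13,3)*11=33 best=60 → r--
[0,10] min(13,16)*10=130 best=130 * → l++
[1,10] min(1,16)*9=9 best=130 → l++
[2,10] min(12,16)*8=96 best=130 → l++
[3,10] min(7,16)*7=49 best=130 → l++
[4,10] min(9,16)*6=54 best=130 → l++
[5,10] min(3,16)*5=15 best=130 → l++
[6,10] min(11,16)*4=44 best=130 → l++

l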